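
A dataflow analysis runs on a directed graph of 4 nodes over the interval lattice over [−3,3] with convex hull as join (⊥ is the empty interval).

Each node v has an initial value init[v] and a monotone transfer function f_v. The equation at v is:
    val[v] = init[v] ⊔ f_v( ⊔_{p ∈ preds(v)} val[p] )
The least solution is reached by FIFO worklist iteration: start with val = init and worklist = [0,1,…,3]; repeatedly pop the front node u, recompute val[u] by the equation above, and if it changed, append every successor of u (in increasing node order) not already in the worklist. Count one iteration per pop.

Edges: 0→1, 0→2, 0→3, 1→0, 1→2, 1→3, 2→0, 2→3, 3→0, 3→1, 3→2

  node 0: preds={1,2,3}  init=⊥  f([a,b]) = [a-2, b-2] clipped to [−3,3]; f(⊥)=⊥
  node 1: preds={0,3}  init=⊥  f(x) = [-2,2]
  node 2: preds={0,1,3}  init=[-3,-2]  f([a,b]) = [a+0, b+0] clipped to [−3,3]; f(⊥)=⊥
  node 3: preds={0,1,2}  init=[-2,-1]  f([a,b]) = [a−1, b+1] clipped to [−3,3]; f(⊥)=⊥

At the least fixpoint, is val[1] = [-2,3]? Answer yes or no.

no

Trace (9 dequeues):
  [1] u=0 | in [-3,-1] | out [-3,-3] | prev ⊥ | push {}
  [2] u=1 | in [-3,-1] | out [-2,2] | prev ⊥ | push {0}
  [3] u=2 | in [-3,2] | out [-3,2] | prev [-3,-2] | push {}
  [4] u=3 | in [-3,2] | out [-3,3] | prev [-2,-1] | push {1,2}
  [5] u=0 | in [-3,3] | out [-3,1] | prev [-3,-3] | push {3}
  [6] u=1 | in [-3,3] | out [-2,2] | ==
  [7] u=2 | in [-3,3] | out [-3,3] | prev [-3,2] | push {0}
  [8] u=3 | in [-3,3] | out [-3,3] | ==
  [9] u=0 | in [-3,3] | out [-3,1] | ==

Converged values:
  [0] [-3,1]
  [1] [-2,2]
  [2] [-3,3]
  [3] [-3,3]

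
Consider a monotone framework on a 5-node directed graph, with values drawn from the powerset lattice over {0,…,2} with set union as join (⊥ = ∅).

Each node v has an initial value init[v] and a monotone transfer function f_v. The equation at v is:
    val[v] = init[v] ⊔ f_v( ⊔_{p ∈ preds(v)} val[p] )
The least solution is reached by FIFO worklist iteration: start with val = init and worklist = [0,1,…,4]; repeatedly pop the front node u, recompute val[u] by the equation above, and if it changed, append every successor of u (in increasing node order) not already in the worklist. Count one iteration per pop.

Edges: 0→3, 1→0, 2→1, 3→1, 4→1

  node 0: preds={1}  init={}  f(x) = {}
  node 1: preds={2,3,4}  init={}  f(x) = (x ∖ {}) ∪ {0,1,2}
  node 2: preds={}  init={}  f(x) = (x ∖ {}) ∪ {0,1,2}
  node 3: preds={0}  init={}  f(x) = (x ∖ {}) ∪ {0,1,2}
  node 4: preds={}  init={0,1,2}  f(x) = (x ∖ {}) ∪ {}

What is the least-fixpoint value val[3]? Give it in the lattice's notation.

Trace (7 dequeues):
  [1] u=0 | in {} | out {} | ==
  [2] u=1 | in {0,1,2} | out {0,1,2} | prev {} | push {0}
  [3] u=2 | in {} | out {0,1,2} | prev {} | push {1}
  [4] u=3 | in {} | out {0,1,2} | prev {} | push {}
  [5] u=4 | in {} | out {0,1,2} | ==
  [6] u=0 | in {0,1,2} | out {} | ==
  [7] u=1 | in {0,1,2} | out {0,1,2} | ==

Converged values:
  [0] {}
  [1] {0,1,2}
  [2] {0,1,2}
  [3] {0,1,2}
  [4] {0,1,2}

{0,1,2}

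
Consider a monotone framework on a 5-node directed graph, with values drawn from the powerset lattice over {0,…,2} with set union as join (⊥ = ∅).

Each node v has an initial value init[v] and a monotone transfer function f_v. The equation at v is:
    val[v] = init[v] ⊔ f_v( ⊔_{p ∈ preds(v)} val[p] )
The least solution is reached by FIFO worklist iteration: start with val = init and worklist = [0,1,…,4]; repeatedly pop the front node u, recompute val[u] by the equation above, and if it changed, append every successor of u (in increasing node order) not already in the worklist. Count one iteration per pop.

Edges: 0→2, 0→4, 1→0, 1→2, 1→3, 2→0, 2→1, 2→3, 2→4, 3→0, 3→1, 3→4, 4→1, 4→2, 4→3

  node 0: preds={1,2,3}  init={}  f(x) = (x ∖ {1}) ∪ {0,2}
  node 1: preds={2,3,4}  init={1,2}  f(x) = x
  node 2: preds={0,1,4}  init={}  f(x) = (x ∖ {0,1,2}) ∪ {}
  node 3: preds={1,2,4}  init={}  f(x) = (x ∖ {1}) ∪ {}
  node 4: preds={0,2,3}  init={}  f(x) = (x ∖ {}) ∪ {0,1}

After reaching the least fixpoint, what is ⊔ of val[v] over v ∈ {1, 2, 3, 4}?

{0,1,2}

Iteration log — 12 steps:
  step 1. node 0  ⊔preds={1,2}  new={0,2}  old={}  +wl: 
  step 2. node 1  ⊔preds={}  new={1,2}  stable
  step 3. node 2  ⊔preds={0,1,2}  new={}  stable
  step 4. node 3  ⊔preds={1,2}  new={2}  old={}  +wl: 0,1
  step 5. node 4  ⊔preds={0,2}  new={0,1,2}  old={}  +wl: 2,3
  step 6. node 0  ⊔preds={1,2}  new={0,2}  stable
  step 7. node 1  ⊔preds={0,1,2}  new={0,1,2}  old={1,2}  +wl: 0
  step 8. node 2  ⊔preds={0,1,2}  new={}  stable
  step 9. node 3  ⊔preds={0,1,2}  new={0,2}  old={2}  +wl: 1,4
  step 10. node 0  ⊔preds={0,1,2}  new={0,2}  stable
  step 11. node 1  ⊔preds={0,1,2}  new={0,1,2}  stable
  step 12. node 4  ⊔preds={0,2}  new={0,1,2}  stable

Least fixpoint reached:
  node 0: {0,2}
  node 1: {0,1,2}
  node 2: {}
  node 3: {0,2}
  node 4: {0,1,2}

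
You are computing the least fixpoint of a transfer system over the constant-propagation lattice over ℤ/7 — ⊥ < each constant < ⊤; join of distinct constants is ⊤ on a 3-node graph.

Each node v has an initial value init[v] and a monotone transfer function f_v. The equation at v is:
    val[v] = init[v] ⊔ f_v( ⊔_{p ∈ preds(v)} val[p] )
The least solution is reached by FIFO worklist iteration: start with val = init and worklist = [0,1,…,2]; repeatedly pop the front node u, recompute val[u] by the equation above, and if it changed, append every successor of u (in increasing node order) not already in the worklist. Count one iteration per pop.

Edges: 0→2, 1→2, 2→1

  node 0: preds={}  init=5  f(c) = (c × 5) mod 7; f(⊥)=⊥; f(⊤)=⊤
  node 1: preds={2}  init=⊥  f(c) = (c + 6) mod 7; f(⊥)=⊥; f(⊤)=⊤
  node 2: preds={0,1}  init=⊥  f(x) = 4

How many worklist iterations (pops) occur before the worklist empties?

5

Worklist (5 pops):
  #1 pop 0: in=⊥ → 5 (no change)
  #2 pop 1: in=⊥ → ⊥ (no change)
  #3 pop 2: in=5 → 4 (was ⊥); enqueue [1]
  #4 pop 1: in=4 → 3 (was ⊥); enqueue [2]
  #5 pop 2: in=⊤ → 4 (no change)

Fixpoint:
  val[0] = 5
  val[1] = 3
  val[2] = 4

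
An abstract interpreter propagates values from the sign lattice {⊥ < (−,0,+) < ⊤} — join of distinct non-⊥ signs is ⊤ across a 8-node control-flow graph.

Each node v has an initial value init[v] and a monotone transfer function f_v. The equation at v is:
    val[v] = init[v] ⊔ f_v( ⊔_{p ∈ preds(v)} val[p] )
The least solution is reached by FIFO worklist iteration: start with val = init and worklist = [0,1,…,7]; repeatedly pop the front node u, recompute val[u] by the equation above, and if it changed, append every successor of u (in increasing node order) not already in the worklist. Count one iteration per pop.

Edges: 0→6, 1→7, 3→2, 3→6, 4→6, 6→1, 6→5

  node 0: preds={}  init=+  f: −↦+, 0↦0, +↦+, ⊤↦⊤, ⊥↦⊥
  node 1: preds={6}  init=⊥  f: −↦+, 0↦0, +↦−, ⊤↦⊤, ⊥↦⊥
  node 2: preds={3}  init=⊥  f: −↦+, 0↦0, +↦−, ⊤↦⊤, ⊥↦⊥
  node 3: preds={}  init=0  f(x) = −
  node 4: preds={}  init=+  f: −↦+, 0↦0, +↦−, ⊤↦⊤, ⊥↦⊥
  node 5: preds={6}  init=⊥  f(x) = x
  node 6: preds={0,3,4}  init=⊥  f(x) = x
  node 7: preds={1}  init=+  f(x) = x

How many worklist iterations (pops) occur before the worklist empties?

Trace (12 dequeues):
  [1] u=0 | in ⊥ | out + | ==
  [2] u=1 | in ⊥ | out ⊥ | ==
  [3] u=2 | in 0 | out 0 | prev ⊥ | push {}
  [4] u=3 | in ⊥ | out ⊤ | prev 0 | push {2}
  [5] u=4 | in ⊥ | out + | ==
  [6] u=5 | in ⊥ | out ⊥ | ==
  [7] u=6 | in ⊤ | out ⊤ | prev ⊥ | push {1,5}
  [8] u=7 | in ⊥ | out + | ==
  [9] u=2 | in ⊤ | out ⊤ | prev 0 | push {}
  [10] u=1 | in ⊤ | out ⊤ | prev ⊥ | push {7}
  [11] u=5 | in ⊤ | out ⊤ | prev ⊥ | push {}
  [12] u=7 | in ⊤ | out ⊤ | prev + | push {}

Converged values:
  [0] +
  [1] ⊤
  [2] ⊤
  [3] ⊤
  [4] +
  [5] ⊤
  [6] ⊤
  [7] ⊤

12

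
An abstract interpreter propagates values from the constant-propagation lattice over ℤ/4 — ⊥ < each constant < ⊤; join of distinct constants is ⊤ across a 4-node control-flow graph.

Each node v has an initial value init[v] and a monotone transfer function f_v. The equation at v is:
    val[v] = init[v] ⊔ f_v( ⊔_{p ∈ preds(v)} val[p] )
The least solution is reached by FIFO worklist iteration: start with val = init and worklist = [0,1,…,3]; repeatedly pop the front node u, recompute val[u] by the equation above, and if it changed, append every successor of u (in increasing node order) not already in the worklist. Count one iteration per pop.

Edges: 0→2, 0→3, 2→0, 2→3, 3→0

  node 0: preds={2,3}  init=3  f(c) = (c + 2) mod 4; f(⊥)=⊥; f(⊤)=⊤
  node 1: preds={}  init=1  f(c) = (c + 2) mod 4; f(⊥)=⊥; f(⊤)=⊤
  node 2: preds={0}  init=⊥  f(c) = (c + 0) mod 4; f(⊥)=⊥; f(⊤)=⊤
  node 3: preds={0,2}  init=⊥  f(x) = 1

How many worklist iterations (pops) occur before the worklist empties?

8

Worklist (8 pops):
  #1 pop 0: in=⊥ → 3 (no change)
  #2 pop 1: in=⊥ → 1 (no change)
  #3 pop 2: in=3 → 3 (was ⊥); enqueue [0]
  #4 pop 3: in=3 → 1 (was ⊥); enqueue []
  #5 pop 0: in=⊤ → ⊤ (was 3); enqueue [2,3]
  #6 pop 2: in=⊤ → ⊤ (was 3); enqueue [0]
  #7 pop 3: in=⊤ → 1 (no change)
  #8 pop 0: in=⊤ → ⊤ (no change)

Fixpoint:
  val[0] = ⊤
  val[1] = 1
  val[2] = ⊤
  val[3] = 1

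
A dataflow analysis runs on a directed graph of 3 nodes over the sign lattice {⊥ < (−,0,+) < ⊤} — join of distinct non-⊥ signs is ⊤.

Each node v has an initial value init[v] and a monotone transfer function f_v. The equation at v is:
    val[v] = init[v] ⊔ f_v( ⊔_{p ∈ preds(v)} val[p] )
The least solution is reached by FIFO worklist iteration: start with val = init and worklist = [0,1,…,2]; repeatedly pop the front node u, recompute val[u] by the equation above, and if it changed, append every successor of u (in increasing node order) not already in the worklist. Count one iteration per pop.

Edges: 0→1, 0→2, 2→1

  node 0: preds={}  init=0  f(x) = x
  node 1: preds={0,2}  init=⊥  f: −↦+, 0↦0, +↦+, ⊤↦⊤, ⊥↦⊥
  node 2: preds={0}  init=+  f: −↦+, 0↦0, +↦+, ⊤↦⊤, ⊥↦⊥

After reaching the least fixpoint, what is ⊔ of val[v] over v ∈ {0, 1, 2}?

Worklist (4 pops):
  #1 pop 0: in=⊥ → 0 (no change)
  #2 pop 1: in=⊤ → ⊤ (was ⊥); enqueue []
  #3 pop 2: in=0 → ⊤ (was +); enqueue [1]
  #4 pop 1: in=⊤ → ⊤ (no change)

Fixpoint:
  val[0] = 0
  val[1] = ⊤
  val[2] = ⊤

⊤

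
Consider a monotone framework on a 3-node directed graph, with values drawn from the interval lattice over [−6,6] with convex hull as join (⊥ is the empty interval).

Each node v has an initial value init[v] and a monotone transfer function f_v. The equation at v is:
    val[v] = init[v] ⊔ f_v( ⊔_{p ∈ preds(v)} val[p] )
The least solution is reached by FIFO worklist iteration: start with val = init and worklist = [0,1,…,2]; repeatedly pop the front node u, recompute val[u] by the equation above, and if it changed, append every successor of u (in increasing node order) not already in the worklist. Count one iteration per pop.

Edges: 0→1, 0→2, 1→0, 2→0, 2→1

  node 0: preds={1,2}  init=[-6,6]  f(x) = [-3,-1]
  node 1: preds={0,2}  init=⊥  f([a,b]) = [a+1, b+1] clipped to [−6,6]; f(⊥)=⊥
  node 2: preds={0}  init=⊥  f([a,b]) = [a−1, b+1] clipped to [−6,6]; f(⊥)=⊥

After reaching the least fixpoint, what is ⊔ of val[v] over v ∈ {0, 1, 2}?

Worklist (5 pops):
  #1 pop 0: in=⊥ → [-6,6] (no change)
  #2 pop 1: in=[-6,6] → [-5,6] (was ⊥); enqueue [0]
  #3 pop 2: in=[-6,6] → [-6,6] (was ⊥); enqueue [1]
  #4 pop 0: in=[-6,6] → [-6,6] (no change)
  #5 pop 1: in=[-6,6] → [-5,6] (no change)

Fixpoint:
  val[0] = [-6,6]
  val[1] = [-5,6]
  val[2] = [-6,6]

[-6,6]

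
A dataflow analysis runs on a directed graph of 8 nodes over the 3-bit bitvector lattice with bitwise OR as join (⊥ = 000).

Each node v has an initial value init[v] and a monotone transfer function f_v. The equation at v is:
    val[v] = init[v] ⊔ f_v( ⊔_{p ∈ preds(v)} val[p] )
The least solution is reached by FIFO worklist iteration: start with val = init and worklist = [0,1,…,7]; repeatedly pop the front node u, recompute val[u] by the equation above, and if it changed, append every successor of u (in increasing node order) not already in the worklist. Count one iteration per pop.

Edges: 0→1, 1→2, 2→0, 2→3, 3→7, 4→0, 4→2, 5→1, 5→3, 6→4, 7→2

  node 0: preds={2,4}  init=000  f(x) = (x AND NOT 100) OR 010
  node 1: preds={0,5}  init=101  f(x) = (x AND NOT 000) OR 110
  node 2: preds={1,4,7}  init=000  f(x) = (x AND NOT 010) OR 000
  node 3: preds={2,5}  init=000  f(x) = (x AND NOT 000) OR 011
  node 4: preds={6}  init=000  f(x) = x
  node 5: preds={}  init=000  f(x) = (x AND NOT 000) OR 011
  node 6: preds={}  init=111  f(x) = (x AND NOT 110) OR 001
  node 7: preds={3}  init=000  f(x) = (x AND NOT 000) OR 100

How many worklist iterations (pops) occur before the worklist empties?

Iteration log — 12 steps:
  step 1. node 0  ⊔preds=000  new=010  old=000  +wl: 
  step 2. node 1  ⊔preds=010  new=111  old=101  +wl: 
  step 3. node 2  ⊔preds=111  new=101  old=000  +wl: 0
  step 4. node 3  ⊔preds=101  new=111  old=000  +wl: 
  step 5. node 4  ⊔preds=111  new=111  old=000  +wl: 2
  step 6. node 5  ⊔preds=000  new=011  old=000  +wl: 1,3
  step 7. node 6  ⊔preds=000  new=111  stable
  step 8. node 7  ⊔preds=111  new=111  old=000  +wl: 
  step 9. node 0  ⊔preds=111  new=011  old=010  +wl: 
  step 10. node 2  ⊔preds=111  new=101  stable
  step 11. node 1  ⊔preds=011  new=111  stable
  step 12. node 3  ⊔preds=111  new=111  stable

Least fixpoint reached:
  node 0: 011
  node 1: 111
  node 2: 101
  node 3: 111
  node 4: 111
  node 5: 011
  node 6: 111
  node 7: 111

12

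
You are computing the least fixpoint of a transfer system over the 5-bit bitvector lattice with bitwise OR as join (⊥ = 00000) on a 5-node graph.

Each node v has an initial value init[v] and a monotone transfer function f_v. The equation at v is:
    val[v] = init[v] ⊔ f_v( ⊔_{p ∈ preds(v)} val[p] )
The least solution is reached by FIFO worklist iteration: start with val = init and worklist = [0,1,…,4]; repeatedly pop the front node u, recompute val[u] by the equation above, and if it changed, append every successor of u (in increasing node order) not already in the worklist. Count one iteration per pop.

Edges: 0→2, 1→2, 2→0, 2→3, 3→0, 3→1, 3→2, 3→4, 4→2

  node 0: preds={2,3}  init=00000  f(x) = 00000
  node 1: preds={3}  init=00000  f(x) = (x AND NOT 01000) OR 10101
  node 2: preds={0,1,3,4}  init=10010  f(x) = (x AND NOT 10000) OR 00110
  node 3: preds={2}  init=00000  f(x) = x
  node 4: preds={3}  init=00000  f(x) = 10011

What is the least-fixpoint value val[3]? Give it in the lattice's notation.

Trace (8 dequeues):
  [1] u=0 | in 10010 | out 00000 | ==
  [2] u=1 | in 00000 | out 10101 | prev 00000 | push {}
  [3] u=2 | in 10101 | out 10111 | prev 10010 | push {0}
  [4] u=3 | in 10111 | out 10111 | prev 00000 | push {1,2}
  [5] u=4 | in 10111 | out 10011 | prev 00000 | push {}
  [6] u=0 | in 10111 | out 00000 | ==
  [7] u=1 | in 10111 | out 10111 | prev 10101 | push {}
  [8] u=2 | in 10111 | out 10111 | ==

Converged values:
  [0] 00000
  [1] 10111
  [2] 10111
  [3] 10111
  [4] 10011

10111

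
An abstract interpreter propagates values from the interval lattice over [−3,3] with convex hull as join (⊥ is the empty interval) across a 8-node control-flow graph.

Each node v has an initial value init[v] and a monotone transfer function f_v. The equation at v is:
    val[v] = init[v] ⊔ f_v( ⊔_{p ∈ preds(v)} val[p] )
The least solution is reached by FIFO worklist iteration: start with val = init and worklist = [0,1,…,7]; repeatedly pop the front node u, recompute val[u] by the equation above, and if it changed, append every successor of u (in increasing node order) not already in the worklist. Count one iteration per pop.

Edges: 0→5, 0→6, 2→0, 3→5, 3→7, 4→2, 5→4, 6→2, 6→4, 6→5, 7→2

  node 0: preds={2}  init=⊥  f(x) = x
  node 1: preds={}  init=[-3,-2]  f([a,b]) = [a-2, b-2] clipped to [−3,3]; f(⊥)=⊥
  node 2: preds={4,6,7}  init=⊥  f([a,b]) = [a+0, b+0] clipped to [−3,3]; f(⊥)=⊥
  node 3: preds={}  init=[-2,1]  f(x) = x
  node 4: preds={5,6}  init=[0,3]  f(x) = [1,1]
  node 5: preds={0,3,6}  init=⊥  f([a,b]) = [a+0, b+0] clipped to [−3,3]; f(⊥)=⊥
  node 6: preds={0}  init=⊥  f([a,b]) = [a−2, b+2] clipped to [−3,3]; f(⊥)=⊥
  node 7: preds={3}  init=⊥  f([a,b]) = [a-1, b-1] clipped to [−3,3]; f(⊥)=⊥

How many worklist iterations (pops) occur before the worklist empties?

21

Iteration log — 21 steps:
  step 1. node 0  ⊔preds=⊥  new=⊥  stable
  step 2. node 1  ⊔preds=⊥  new=[-3,-2]  stable
  step 3. node 2  ⊔preds=[0,3]  new=[0,3]  old=⊥  +wl: 0
  step 4. node 3  ⊔preds=⊥  new=[-2,1]  stable
  step 5. node 4  ⊔preds=⊥  new=[0,3]  stable
  step 6. node 5  ⊔preds=[-2,1]  new=[-2,1]  old=⊥  +wl: 4
  step 7. node 6  ⊔preds=⊥  new=⊥  stable
  step 8. node 7  ⊔preds=[-2,1]  new=[-3,0]  old=⊥  +wl: 2
  step 9. node 0  ⊔preds=[0,3]  new=[0,3]  old=⊥  +wl: 5,6
  step 10. node 4  ⊔preds=[-2,1]  new=[0,3]  stable
  step 11. node 2  ⊔preds=[-3,3]  new=[-3,3]  old=[0,3]  +wl: 0
  step 12. node 5  ⊔preds=[-2,3]  new=[-2,3]  old=[-2,1]  +wl: 4
  step 13. node 6  ⊔preds=[0,3]  new=[-2,3]  old=⊥  +wl: 2,5
  step 14. node 0  ⊔preds=[-3,3]  new=[-3,3]  old=[0,3]  +wl: 6
  step 15. node 4  ⊔preds=[-2,3]  new=[0,3]  stable
  step 16. node 2  ⊔preds=[-3,3]  new=[-3,3]  stable
  step 17. node 5  ⊔preds=[-3,3]  new=[-3,3]  old=[-2,3]  +wl: 4
  step 18. node 6  ⊔preds=[-3,3]  new=[-3,3]  old=[-2,3]  +wl: 2,5
  step 19. node 4  ⊔preds=[-3,3]  new=[0,3]  stable
  step 20. node 2  ⊔preds=[-3,3]  new=[-3,3]  stable
  step 21. node 5  ⊔preds=[-3,3]  new=[-3,3]  stable

Least fixpoint reached:
  node 0: [-3,3]
  node 1: [-3,-2]
  node 2: [-3,3]
  node 3: [-2,1]
  node 4: [0,3]
  node 5: [-3,3]
  node 6: [-3,3]
  node 7: [-3,0]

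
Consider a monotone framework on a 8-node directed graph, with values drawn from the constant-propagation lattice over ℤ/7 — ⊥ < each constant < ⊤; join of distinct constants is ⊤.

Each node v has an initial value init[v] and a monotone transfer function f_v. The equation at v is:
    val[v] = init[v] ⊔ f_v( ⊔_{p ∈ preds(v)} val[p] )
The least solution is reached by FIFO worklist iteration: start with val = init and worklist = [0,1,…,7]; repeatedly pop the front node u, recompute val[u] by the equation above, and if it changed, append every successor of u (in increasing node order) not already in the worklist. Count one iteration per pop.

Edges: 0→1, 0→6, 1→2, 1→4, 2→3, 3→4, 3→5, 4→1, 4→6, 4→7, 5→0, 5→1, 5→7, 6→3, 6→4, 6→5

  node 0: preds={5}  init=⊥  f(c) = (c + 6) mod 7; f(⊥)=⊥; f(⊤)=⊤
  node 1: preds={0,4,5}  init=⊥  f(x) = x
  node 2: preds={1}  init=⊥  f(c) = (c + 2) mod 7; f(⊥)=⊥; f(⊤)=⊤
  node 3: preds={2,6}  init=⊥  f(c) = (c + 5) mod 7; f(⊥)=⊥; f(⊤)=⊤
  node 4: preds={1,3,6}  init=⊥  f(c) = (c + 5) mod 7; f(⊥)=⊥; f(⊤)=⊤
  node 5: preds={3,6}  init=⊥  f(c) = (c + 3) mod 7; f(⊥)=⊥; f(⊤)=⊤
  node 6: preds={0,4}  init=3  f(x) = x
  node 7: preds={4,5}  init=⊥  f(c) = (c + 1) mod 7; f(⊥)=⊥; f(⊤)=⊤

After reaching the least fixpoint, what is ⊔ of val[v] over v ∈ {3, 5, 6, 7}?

⊤

Trace (17 dequeues):
  [1] u=0 | in ⊥ | out ⊥ | ==
  [2] u=1 | in ⊥ | out ⊥ | ==
  [3] u=2 | in ⊥ | out ⊥ | ==
  [4] u=3 | in 3 | out 1 | prev ⊥ | push {}
  [5] u=4 | in ⊤ | out ⊤ | prev ⊥ | push {1}
  [6] u=5 | in ⊤ | out ⊤ | prev ⊥ | push {0}
  [7] u=6 | in ⊤ | out ⊤ | prev 3 | push {3,4,5}
  [8] u=7 | in ⊤ | out ⊤ | prev ⊥ | push {}
  [9] u=1 | in ⊤ | out ⊤ | prev ⊥ | push {2}
  [10] u=0 | in ⊤ | out ⊤ | prev ⊥ | push {1,6}
  [11] u=3 | in ⊤ | out ⊤ | prev 1 | push {}
  [12] u=4 | in ⊤ | out ⊤ | ==
  [13] u=5 | in ⊤ | out ⊤ | ==
  [14] u=2 | in ⊤ | out ⊤ | prev ⊥ | push {3}
  [15] u=1 | in ⊤ | out ⊤ | ==
  [16] u=6 | in ⊤ | out ⊤ | ==
  [17] u=3 | in ⊤ | out ⊤ | ==

Converged values:
  [0] ⊤
  [1] ⊤
  [2] ⊤
  [3] ⊤
  [4] ⊤
  [5] ⊤
  [6] ⊤
  [7] ⊤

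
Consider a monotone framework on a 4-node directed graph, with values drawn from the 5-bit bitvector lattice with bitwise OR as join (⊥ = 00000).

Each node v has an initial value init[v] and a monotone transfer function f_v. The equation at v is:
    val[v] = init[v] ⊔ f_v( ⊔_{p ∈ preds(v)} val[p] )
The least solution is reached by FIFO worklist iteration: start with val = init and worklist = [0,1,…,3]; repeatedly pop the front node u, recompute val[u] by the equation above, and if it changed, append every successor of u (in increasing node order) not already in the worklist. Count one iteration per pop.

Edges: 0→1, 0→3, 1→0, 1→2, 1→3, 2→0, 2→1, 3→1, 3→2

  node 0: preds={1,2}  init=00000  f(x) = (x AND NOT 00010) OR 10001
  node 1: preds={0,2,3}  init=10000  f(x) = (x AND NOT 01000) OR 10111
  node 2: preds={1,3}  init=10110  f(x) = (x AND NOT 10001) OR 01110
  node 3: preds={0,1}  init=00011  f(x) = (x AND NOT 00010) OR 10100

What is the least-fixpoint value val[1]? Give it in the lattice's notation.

Iteration log — 10 steps:
  step 1. node 0  ⊔preds=10110  new=10101  old=00000  +wl: 
  step 2. node 1  ⊔preds=10111  new=10111  old=10000  +wl: 0
  step 3. node 2  ⊔preds=10111  new=11110  old=10110  +wl: 1
  step 4. node 3  ⊔preds=10111  new=10111  old=00011  +wl: 2
  step 5. node 0  ⊔preds=11111  new=11101  old=10101  +wl: 3
  step 6. node 1  ⊔preds=11111  new=10111  stable
  step 7. node 2  ⊔preds=10111  new=11110  stable
  step 8. node 3  ⊔preds=11111  new=11111  old=10111  +wl: 1,2
  step 9. node 1  ⊔preds=11111  new=10111  stable
  step 10. node 2  ⊔preds=11111  new=11110  stable

Least fixpoint reached:
  node 0: 11101
  node 1: 10111
  node 2: 11110
  node 3: 11111

10111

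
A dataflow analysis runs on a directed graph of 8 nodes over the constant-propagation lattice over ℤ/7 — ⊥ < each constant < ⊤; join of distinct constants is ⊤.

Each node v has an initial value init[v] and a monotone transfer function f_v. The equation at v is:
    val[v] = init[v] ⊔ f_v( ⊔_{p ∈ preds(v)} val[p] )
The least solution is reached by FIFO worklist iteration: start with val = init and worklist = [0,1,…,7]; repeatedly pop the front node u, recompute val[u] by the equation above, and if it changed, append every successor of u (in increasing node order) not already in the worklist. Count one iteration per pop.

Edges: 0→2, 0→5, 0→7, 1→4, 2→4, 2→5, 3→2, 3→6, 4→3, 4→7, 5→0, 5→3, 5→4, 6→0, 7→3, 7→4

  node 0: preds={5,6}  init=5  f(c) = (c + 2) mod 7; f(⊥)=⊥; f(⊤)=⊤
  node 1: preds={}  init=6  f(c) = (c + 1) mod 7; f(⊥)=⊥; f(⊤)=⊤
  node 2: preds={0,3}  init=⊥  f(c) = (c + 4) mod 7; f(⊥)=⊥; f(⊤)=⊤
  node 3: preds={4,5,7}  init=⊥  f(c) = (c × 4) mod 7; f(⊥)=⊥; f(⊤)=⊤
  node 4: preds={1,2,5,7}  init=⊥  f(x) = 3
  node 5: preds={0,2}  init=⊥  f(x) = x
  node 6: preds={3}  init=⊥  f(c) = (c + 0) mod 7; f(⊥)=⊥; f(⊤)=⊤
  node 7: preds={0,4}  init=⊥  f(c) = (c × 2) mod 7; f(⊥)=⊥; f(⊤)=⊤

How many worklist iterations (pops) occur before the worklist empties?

17

Trace (17 dequeues):
  [1] u=0 | in ⊥ | out 5 | ==
  [2] u=1 | in ⊥ | out 6 | ==
  [3] u=2 | in 5 | out 2 | prev ⊥ | push {}
  [4] u=3 | in ⊥ | out ⊥ | ==
  [5] u=4 | in ⊤ | out 3 | prev ⊥ | push {3}
  [6] u=5 | in ⊤ | out ⊤ | prev ⊥ | push {0,4}
  [7] u=6 | in ⊥ | out ⊥ | ==
  [8] u=7 | in ⊤ | out ⊤ | prev ⊥ | push {}
  [9] u=3 | in ⊤ | out ⊤ | prev ⊥ | push {2,6}
  [10] u=0 | in ⊤ | out ⊤ | prev 5 | push {5,7}
  [11] u=4 | in ⊤ | out 3 | ==
  [12] u=2 | in ⊤ | out ⊤ | prev 2 | push {4}
  [13] u=6 | in ⊤ | out ⊤ | prev ⊥ | push {0}
  [14] u=5 | in ⊤ | out ⊤ | ==
  [15] u=7 | in ⊤ | out ⊤ | ==
  [16] u=4 | in ⊤ | out 3 | ==
  [17] u=0 | in ⊤ | out ⊤ | ==

Converged values:
  [0] ⊤
  [1] 6
  [2] ⊤
  [3] ⊤
  [4] 3
  [5] ⊤
  [6] ⊤
  [7] ⊤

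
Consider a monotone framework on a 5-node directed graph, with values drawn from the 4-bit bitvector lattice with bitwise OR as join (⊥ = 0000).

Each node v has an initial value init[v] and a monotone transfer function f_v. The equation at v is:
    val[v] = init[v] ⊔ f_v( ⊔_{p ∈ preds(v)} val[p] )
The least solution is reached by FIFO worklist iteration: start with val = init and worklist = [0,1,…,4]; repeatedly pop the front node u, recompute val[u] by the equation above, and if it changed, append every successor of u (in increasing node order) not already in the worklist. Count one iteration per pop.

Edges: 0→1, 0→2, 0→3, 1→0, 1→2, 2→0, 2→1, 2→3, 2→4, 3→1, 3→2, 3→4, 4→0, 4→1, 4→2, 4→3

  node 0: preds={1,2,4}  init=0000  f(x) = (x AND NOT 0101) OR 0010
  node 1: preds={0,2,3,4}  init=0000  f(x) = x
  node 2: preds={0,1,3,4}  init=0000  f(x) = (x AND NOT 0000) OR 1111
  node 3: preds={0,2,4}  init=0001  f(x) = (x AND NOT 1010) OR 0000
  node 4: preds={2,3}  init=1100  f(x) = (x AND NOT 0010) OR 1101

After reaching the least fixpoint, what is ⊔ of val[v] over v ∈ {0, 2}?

Iteration log — 9 steps:
  step 1. node 0  ⊔preds=1100  new=1010  old=0000  +wl: 
  step 2. node 1  ⊔preds=1111  new=1111  old=0000  +wl: 0
  step 3. node 2  ⊔preds=1111  new=1111  old=0000  +wl: 1
  step 4. node 3  ⊔preds=1111  new=0101  old=0001  +wl: 2
  step 5. node 4  ⊔preds=1111  new=1101  old=1100  +wl: 3
  step 6. node 0  ⊔preds=1111  new=1010  stable
  step 7. node 1  ⊔preds=1111  new=1111  stable
  step 8. node 2  ⊔preds=1111  new=1111  stable
  step 9. node 3  ⊔preds=1111  new=0101  stable

Least fixpoint reached:
  node 0: 1010
  node 1: 1111
  node 2: 1111
  node 3: 0101
  node 4: 1101

1111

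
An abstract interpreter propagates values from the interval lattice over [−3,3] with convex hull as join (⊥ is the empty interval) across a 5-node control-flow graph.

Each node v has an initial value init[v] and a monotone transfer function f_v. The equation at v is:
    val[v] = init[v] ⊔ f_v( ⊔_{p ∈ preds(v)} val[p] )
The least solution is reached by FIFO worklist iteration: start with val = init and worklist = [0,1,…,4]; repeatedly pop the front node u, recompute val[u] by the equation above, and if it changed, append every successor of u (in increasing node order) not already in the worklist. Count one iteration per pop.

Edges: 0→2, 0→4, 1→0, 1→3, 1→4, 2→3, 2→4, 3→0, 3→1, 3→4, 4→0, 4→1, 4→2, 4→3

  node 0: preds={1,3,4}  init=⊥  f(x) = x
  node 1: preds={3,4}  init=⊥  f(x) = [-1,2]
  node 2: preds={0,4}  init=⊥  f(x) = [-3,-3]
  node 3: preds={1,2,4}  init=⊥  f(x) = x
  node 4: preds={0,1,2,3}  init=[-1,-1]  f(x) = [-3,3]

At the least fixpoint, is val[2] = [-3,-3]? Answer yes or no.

Worklist (12 pops):
  #1 pop 0: in=[-1,-1] → [-1,-1] (was ⊥); enqueue []
  #2 pop 1: in=[-1,-1] → [-1,2] (was ⊥); enqueue [0]
  #3 pop 2: in=[-1,-1] → [-3,-3] (was ⊥); enqueue []
  #4 pop 3: in=[-3,2] → [-3,2] (was ⊥); enqueue [1]
  #5 pop 4: in=[-3,2] → [-3,3] (was [-1,-1]); enqueue [2,3]
  #6 pop 0: in=[-3,3] → [-3,3] (was [-1,-1]); enqueue [4]
  #7 pop 1: in=[-3,3] → [-1,2] (no change)
  #8 pop 2: in=[-3,3] → [-3,-3] (no change)
  #9 pop 3: in=[-3,3] → [-3,3] (was [-3,2]); enqueue [0,1]
  #10 pop 4: in=[-3,3] → [-3,3] (no change)
  #11 pop 0: in=[-3,3] → [-3,3] (no change)
  #12 pop 1: in=[-3,3] → [-1,2] (no change)

Fixpoint:
  val[0] = [-3,3]
  val[1] = [-1,2]
  val[2] = [-3,-3]
  val[3] = [-3,3]
  val[4] = [-3,3]

yes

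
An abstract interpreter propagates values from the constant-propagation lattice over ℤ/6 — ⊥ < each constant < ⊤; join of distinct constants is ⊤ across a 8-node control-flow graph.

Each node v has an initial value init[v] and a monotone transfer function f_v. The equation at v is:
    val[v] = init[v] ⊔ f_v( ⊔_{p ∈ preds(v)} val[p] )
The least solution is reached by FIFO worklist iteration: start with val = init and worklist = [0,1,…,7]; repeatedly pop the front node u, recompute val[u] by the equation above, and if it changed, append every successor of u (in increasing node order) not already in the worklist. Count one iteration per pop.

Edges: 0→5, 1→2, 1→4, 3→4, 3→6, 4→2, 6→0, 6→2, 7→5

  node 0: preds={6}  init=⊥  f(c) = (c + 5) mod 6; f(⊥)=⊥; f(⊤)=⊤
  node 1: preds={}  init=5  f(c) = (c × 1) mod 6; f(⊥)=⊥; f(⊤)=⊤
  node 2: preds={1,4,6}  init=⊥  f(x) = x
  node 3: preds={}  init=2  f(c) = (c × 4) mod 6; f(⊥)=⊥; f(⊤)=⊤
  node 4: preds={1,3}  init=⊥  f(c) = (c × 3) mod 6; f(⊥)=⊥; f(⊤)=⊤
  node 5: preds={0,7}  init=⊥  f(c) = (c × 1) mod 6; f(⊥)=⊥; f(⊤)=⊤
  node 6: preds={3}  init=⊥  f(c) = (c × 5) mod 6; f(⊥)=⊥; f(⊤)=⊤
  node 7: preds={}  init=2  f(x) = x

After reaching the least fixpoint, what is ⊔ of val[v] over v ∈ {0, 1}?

Trace (11 dequeues):
  [1] u=0 | in ⊥ | out ⊥ | ==
  [2] u=1 | in ⊥ | out 5 | ==
  [3] u=2 | in 5 | out 5 | prev ⊥ | push {}
  [4] u=3 | in ⊥ | out 2 | ==
  [5] u=4 | in ⊤ | out ⊤ | prev ⊥ | push {2}
  [6] u=5 | in 2 | out 2 | prev ⊥ | push {}
  [7] u=6 | in 2 | out 4 | prev ⊥ | push {0}
  [8] u=7 | in ⊥ | out 2 | ==
  [9] u=2 | in ⊤ | out ⊤ | prev 5 | push {}
  [10] u=0 | in 4 | out 3 | prev ⊥ | push {5}
  [11] u=5 | in ⊤ | out ⊤ | prev 2 | push {}

Converged values:
  [0] 3
  [1] 5
  [2] ⊤
  [3] 2
  [4] ⊤
  [5] ⊤
  [6] 4
  [7] 2

⊤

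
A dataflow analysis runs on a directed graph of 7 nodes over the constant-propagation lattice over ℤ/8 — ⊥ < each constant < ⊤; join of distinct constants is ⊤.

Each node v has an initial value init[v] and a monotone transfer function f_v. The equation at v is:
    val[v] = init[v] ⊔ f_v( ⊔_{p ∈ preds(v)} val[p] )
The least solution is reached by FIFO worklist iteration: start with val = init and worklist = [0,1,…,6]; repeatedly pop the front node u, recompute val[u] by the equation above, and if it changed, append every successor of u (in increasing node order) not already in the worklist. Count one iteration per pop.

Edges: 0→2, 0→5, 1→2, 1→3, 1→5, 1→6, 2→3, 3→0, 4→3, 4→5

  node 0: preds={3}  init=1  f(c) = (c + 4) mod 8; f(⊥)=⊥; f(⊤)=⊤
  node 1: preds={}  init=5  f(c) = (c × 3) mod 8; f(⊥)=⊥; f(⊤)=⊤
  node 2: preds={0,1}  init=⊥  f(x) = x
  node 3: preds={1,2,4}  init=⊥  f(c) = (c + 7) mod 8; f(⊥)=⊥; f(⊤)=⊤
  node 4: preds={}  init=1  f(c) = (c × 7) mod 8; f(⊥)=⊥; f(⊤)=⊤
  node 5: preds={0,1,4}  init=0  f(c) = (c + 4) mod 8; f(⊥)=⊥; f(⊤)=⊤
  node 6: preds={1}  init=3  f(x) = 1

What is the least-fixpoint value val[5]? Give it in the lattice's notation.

Trace (10 dequeues):
  [1] u=0 | in ⊥ | out 1 | ==
  [2] u=1 | in ⊥ | out 5 | ==
  [3] u=2 | in ⊤ | out ⊤ | prev ⊥ | push {}
  [4] u=3 | in ⊤ | out ⊤ | prev ⊥ | push {0}
  [5] u=4 | in ⊥ | out 1 | ==
  [6] u=5 | in ⊤ | out ⊤ | prev 0 | push {}
  [7] u=6 | in 5 | out ⊤ | prev 3 | push {}
  [8] u=0 | in ⊤ | out ⊤ | prev 1 | push {2,5}
  [9] u=2 | in ⊤ | out ⊤ | ==
  [10] u=5 | in ⊤ | out ⊤ | ==

Converged values:
  [0] ⊤
  [1] 5
  [2] ⊤
  [3] ⊤
  [4] 1
  [5] ⊤
  [6] ⊤

⊤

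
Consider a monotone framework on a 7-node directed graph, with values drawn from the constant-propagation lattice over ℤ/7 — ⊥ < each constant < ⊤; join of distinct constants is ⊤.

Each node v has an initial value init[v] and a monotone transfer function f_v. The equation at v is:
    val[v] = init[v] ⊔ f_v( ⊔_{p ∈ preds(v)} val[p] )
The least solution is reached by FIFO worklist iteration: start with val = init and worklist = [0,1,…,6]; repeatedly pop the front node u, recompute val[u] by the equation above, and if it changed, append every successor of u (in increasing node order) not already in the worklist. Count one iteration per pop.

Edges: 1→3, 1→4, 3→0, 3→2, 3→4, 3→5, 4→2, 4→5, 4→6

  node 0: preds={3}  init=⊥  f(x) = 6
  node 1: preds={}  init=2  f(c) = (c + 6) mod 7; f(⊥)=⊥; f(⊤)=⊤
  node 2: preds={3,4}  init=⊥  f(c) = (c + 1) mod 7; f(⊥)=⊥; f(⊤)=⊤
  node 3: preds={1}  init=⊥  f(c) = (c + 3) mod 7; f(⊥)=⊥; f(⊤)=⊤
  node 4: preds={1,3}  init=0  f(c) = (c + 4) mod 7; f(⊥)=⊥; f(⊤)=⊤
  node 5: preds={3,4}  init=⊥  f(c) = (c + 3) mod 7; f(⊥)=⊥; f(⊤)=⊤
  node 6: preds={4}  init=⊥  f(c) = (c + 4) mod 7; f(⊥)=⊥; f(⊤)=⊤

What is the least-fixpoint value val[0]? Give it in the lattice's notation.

Trace (9 dequeues):
  [1] u=0 | in ⊥ | out 6 | prev ⊥ | push {}
  [2] u=1 | in ⊥ | out 2 | ==
  [3] u=2 | in 0 | out 1 | prev ⊥ | push {}
  [4] u=3 | in 2 | out 5 | prev ⊥ | push {0,2}
  [5] u=4 | in ⊤ | out ⊤ | prev 0 | push {}
  [6] u=5 | in ⊤ | out ⊤ | prev ⊥ | push {}
  [7] u=6 | in ⊤ | out ⊤ | prev ⊥ | push {}
  [8] u=0 | in 5 | out 6 | ==
  [9] u=2 | in ⊤ | out ⊤ | prev 1 | push {}

Converged values:
  [0] 6
  [1] 2
  [2] ⊤
  [3] 5
  [4] ⊤
  [5] ⊤
  [6] ⊤

6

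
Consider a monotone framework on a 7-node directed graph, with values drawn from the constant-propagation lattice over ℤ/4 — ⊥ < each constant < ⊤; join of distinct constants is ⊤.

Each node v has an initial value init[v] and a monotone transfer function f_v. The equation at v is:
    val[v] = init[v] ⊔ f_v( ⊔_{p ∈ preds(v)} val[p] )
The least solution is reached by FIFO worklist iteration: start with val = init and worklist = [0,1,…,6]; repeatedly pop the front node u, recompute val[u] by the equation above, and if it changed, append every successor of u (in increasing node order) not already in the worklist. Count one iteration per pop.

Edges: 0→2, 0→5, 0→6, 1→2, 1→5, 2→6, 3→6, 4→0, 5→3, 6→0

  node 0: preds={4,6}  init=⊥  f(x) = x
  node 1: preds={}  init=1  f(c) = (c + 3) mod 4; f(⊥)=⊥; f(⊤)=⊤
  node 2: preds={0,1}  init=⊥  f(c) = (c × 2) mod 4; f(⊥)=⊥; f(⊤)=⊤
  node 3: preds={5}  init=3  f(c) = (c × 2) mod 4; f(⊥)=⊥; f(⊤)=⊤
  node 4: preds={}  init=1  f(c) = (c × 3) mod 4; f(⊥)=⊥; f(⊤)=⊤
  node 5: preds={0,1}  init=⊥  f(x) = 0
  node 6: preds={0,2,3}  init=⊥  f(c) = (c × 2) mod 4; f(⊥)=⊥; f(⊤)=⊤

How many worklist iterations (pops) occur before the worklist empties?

13

Worklist (13 pops):
  #1 pop 0: in=1 → 1 (was ⊥); enqueue []
  #2 pop 1: in=⊥ → 1 (no change)
  #3 pop 2: in=1 → 2 (was ⊥); enqueue []
  #4 pop 3: in=⊥ → 3 (no change)
  #5 pop 4: in=⊥ → 1 (no change)
  #6 pop 5: in=1 → 0 (was ⊥); enqueue [3]
  #7 pop 6: in=⊤ → ⊤ (was ⊥); enqueue [0]
  #8 pop 3: in=0 → ⊤ (was 3); enqueue [6]
  #9 pop 0: in=⊤ → ⊤ (was 1); enqueue [2,5]
  #10 pop 6: in=⊤ → ⊤ (no change)
  #11 pop 2: in=⊤ → ⊤ (was 2); enqueue [6]
  #12 pop 5: in=⊤ → 0 (no change)
  #13 pop 6: in=⊤ → ⊤ (no change)

Fixpoint:
  val[0] = ⊤
  val[1] = 1
  val[2] = ⊤
  val[3] = ⊤
  val[4] = 1
  val[5] = 0
  val[6] = ⊤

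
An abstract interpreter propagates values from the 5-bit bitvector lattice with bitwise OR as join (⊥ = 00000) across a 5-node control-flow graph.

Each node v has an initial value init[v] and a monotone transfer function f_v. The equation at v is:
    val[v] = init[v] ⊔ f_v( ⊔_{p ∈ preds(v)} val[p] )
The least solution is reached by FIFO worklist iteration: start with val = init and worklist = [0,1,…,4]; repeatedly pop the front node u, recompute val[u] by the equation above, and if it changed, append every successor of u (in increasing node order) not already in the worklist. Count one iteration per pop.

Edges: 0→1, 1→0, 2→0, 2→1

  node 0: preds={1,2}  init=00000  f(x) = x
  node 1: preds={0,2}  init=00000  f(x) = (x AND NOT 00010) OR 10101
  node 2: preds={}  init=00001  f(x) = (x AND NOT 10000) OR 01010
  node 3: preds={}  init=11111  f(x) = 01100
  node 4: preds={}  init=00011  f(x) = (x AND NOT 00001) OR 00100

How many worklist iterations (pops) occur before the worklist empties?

Trace (8 dequeues):
  [1] u=0 | in 00001 | out 00001 | prev 00000 | push {}
  [2] u=1 | in 00001 | out 10101 | prev 00000 | push {0}
  [3] u=2 | in 00000 | out 01011 | prev 00001 | push {1}
  [4] u=3 | in 00000 | out 11111 | ==
  [5] u=4 | in 00000 | out 00111 | prev 00011 | push {}
  [6] u=0 | in 11111 | out 11111 | prev 00001 | push {}
  [7] u=1 | in 11111 | out 11101 | prev 10101 | push {0}
  [8] u=0 | in 11111 | out 11111 | ==

Converged values:
  [0] 11111
  [1] 11101
  [2] 01011
  [3] 11111
  [4] 00111

8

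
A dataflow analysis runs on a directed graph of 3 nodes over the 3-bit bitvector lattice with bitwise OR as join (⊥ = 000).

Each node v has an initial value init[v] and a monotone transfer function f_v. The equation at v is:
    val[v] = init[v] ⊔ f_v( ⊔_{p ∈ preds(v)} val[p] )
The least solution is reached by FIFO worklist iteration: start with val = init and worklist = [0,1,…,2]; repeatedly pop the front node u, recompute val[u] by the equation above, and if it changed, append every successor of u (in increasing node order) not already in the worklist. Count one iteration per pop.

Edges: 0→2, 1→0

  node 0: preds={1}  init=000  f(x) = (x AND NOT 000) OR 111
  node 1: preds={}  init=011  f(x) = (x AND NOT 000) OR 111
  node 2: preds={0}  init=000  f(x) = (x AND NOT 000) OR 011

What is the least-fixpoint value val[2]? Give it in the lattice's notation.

Worklist (4 pops):
  #1 pop 0: in=011 → 111 (was 000); enqueue []
  #2 pop 1: in=000 → 111 (was 011); enqueue [0]
  #3 pop 2: in=111 → 111 (was 000); enqueue []
  #4 pop 0: in=111 → 111 (no change)

Fixpoint:
  val[0] = 111
  val[1] = 111
  val[2] = 111

111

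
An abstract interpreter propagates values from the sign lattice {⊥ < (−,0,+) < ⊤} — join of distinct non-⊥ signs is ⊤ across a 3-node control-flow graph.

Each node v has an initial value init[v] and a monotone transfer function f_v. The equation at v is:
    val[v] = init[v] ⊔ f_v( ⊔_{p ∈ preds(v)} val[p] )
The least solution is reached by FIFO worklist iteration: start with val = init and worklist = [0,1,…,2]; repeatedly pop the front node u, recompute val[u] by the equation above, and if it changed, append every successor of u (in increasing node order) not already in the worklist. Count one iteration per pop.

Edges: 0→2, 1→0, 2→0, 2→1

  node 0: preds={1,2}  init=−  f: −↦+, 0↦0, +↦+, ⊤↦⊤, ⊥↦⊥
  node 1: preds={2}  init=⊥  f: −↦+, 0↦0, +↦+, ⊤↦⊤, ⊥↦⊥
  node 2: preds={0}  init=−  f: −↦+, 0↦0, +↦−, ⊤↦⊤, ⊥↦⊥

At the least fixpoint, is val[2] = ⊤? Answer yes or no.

yes

Worklist (6 pops):
  #1 pop 0: in=− → ⊤ (was −); enqueue []
  #2 pop 1: in=− → + (was ⊥); enqueue [0]
  #3 pop 2: in=⊤ → ⊤ (was −); enqueue [1]
  #4 pop 0: in=⊤ → ⊤ (no change)
  #5 pop 1: in=⊤ → ⊤ (was +); enqueue [0]
  #6 pop 0: in=⊤ → ⊤ (no change)

Fixpoint:
  val[0] = ⊤
  val[1] = ⊤
  val[2] = ⊤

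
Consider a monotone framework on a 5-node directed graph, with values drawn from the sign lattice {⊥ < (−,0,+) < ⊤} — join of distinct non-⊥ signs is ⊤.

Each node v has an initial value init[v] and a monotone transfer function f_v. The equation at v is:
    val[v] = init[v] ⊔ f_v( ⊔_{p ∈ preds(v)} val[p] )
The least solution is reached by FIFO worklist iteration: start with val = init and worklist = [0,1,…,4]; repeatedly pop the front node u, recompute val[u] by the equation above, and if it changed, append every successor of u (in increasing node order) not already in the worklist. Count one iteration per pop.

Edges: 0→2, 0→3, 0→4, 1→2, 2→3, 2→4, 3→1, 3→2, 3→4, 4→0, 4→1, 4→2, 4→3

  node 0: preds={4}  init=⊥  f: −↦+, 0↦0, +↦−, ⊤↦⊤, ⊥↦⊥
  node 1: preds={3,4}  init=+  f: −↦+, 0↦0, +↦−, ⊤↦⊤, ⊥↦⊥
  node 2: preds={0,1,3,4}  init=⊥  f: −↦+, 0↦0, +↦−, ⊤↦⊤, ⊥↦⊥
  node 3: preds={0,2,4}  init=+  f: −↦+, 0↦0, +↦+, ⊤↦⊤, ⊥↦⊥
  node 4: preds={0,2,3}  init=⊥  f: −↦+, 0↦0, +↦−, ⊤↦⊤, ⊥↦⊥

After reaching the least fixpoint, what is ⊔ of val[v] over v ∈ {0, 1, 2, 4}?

⊤

Worklist (11 pops):
  #1 pop 0: in=⊥ → ⊥ (no change)
  #2 pop 1: in=+ → ⊤ (was +); enqueue []
  #3 pop 2: in=⊤ → ⊤ (was ⊥); enqueue []
  #4 pop 3: in=⊤ → ⊤ (was +); enqueue [1,2]
  #5 pop 4: in=⊤ → ⊤ (was ⊥); enqueue [0,3]
  #6 pop 1: in=⊤ → ⊤ (no change)
  #7 pop 2: in=⊤ → ⊤ (no change)
  #8 pop 0: in=⊤ → ⊤ (was ⊥); enqueue [2,4]
  #9 pop 3: in=⊤ → ⊤ (no change)
  #10 pop 2: in=⊤ → ⊤ (no change)
  #11 pop 4: in=⊤ → ⊤ (no change)

Fixpoint:
  val[0] = ⊤
  val[1] = ⊤
  val[2] = ⊤
  val[3] = ⊤
  val[4] = ⊤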